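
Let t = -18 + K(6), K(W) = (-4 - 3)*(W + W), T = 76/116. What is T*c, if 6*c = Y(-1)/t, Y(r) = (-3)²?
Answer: -19/1972 ≈ -0.0096349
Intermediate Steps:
T = 19/29 (T = 76*(1/116) = 19/29 ≈ 0.65517)
K(W) = -14*W
Y(r) = 9
t = -102 (t = -18 - 14*6 = -18 - 84 = -102)
c = -1/68 (c = (9/(-102))/6 = (9*(-1/102))/6 = (⅙)*(-3/34) = -1/68 ≈ -0.014706)
T*c = (19/29)*(-1/68) = -19/1972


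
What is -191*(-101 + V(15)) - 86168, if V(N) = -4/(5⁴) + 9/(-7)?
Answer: -291507152/4375 ≈ -66630.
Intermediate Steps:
V(N) = -5653/4375 (V(N) = -4/625 + 9*(-⅐) = -4*1/625 - 9/7 = -4/625 - 9/7 = -5653/4375)
-191*(-101 + V(15)) - 86168 = -191*(-101 - 5653/4375) - 86168 = -191*(-447528/4375) - 86168 = 85477848/4375 - 86168 = -291507152/4375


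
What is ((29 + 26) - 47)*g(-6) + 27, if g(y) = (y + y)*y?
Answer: 603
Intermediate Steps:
g(y) = 2*y² (g(y) = (2*y)*y = 2*y²)
((29 + 26) - 47)*g(-6) + 27 = ((29 + 26) - 47)*(2*(-6)²) + 27 = (55 - 47)*(2*36) + 27 = 8*72 + 27 = 576 + 27 = 603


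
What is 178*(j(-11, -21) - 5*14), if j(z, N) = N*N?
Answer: 66038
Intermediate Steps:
j(z, N) = N²
178*(j(-11, -21) - 5*14) = 178*((-21)² - 5*14) = 178*(441 - 70) = 178*371 = 66038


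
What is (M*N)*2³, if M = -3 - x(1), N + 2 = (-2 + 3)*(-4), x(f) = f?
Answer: 192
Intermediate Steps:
N = -6 (N = -2 + (-2 + 3)*(-4) = -2 + 1*(-4) = -2 - 4 = -6)
M = -4 (M = -3 - 1*1 = -3 - 1 = -4)
(M*N)*2³ = -4*(-6)*2³ = 24*8 = 192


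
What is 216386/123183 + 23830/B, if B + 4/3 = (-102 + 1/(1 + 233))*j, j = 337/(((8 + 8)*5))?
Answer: -53205808335146/993857566437 ≈ -53.535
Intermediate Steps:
j = 337/80 (j = 337/((16*5)) = 337/80 ≈ 4.2125)
B = -8068139/18720 (B = -4/3 + (-102 + 1/(1 + 233))*(337/80) = -4/3 + (-102 + 1/234)*(337/80) = -4/3 - 23867/234*337/80 = -4/3 - 8043179/18720 = -8068139/18720 ≈ -430.99)
216386/123183 + 23830/B = 216386/123183 + 23830/(-8068139/18720) = 216386*(1/123183) + 23830*(-18720/8068139) = 216386/123183 - 446097600/8068139 = -53205808335146/993857566437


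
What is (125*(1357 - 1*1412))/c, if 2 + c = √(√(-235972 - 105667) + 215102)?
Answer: 6875/(2 - √(215102 + I*√341639)) ≈ -14.888 + 0.020315*I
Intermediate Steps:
c = -2 + √(215102 + I*√341639) (c = -2 + √(√(-235972 - 105667) + 215102) = -2 + √(√(-341639) + 215102) = -2 + √(I*√341639 + 215102) = -2 + √(215102 + I*√341639) ≈ 461.79 + 0.63013*I)
(125*(1357 - 1*1412))/c = (125*(1357 - 1*1412))/(-2 + √(215102 + I*√341639)) = (125*(1357 - 1412))/(-2 + √(215102 + I*√341639)) = (125*(-55))/(-2 + √(215102 + I*√341639)) = -6875/(-2 + √(215102 + I*√341639))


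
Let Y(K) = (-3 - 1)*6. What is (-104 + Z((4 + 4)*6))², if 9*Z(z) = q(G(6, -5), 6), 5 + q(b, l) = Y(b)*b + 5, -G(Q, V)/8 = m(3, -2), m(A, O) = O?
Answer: 193600/9 ≈ 21511.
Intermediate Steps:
Y(K) = -24 (Y(K) = -4*6 = -24)
G(Q, V) = 16 (G(Q, V) = -8*(-2) = 16)
q(b, l) = -24*b (q(b, l) = -5 + (-24*b + 5) = -5 + (5 - 24*b) = -24*b)
Z(z) = -128/3 (Z(z) = (-24*16)/9 = (⅑)*(-384) = -128/3)
(-104 + Z((4 + 4)*6))² = (-104 - 128/3)² = (-440/3)² = 193600/9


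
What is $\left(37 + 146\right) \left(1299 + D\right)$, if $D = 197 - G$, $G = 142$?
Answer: $247782$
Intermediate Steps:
$D = 55$ ($D = 197 - 142 = 55$)
$\left(37 + 146\right) \left(1299 + D\right) = \left(37 + 146\right) \left(1299 + 55\right) = 183 \cdot 1354 = 247782$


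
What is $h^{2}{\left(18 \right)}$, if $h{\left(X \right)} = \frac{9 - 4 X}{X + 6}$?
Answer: $\frac{441}{64} \approx 6.8906$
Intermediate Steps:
$h{\left(X \right)} = \frac{9 - 4 X}{6 + X}$
$h^{2}{\left(18 \right)} = \left(\frac{9 - 72}{6 + 18}\right)^{2} = \left(\frac{9 - 72}{24}\right)^{2} = \left(\frac{1}{24} \left(-63\right)\right)^{2} = \left(- \frac{21}{8}\right)^{2} = \frac{441}{64}$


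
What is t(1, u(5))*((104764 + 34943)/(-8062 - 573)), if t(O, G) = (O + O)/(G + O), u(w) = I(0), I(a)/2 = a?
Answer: -279414/8635 ≈ -32.358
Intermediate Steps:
I(a) = 2*a
u(w) = 0 (u(w) = 2*0 = 0)
t(O, G) = 2*O/(G + O) (t(O, G) = (2*O)/(G + O) = 2*O/(G + O))
t(1, u(5))*((104764 + 34943)/(-8062 - 573)) = (2*1/(0 + 1))*((104764 + 34943)/(-8062 - 573)) = (2*1/1)*(139707/(-8635)) = (2*1*1)*(139707*(-1/8635)) = 2*(-139707/8635) = -279414/8635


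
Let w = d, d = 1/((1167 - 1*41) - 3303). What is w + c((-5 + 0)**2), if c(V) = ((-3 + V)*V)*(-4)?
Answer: -4789401/2177 ≈ -2200.0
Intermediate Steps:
d = -1/2177 (d = 1/((1167 - 41) - 3303) = 1/(1126 - 3303) = 1/(-2177) = -1/2177 ≈ -0.00045935)
w = -1/2177 ≈ -0.00045935
c(V) = -4*V*(-3 + V) (c(V) = (V*(-3 + V))*(-4) = -4*V*(-3 + V))
w + c((-5 + 0)**2) = -1/2177 + 4*(-5 + 0)**2*(3 - (-5 + 0)**2) = -1/2177 + 4*(-5)**2*(3 - 1*(-5)**2) = -1/2177 + 4*25*(3 - 1*25) = -1/2177 + 4*25*(3 - 25) = -1/2177 + 4*25*(-22) = -1/2177 - 2200 = -4789401/2177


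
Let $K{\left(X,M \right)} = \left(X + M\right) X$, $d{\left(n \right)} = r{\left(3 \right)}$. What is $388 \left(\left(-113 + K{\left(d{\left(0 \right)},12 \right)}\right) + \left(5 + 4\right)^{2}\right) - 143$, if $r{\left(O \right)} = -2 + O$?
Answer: $-7515$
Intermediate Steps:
$d{\left(n \right)} = 1$ ($d{\left(n \right)} = -2 + 3 = 1$)
$K{\left(X,M \right)} = X \left(M + X\right)$ ($K{\left(X,M \right)} = \left(M + X\right) X = X \left(M + X\right)$)
$388 \left(\left(-113 + K{\left(d{\left(0 \right)},12 \right)}\right) + \left(5 + 4\right)^{2}\right) - 143 = 388 \left(\left(-113 + 1 \left(12 + 1\right)\right) + \left(5 + 4\right)^{2}\right) - 143 = 388 \left(\left(-113 + 1 \cdot 13\right) + 9^{2}\right) - 143 = 388 \left(\left(-113 + 13\right) + 81\right) - 143 = 388 \left(-100 + 81\right) - 143 = 388 \left(-19\right) - 143 = -7372 - 143 = -7515$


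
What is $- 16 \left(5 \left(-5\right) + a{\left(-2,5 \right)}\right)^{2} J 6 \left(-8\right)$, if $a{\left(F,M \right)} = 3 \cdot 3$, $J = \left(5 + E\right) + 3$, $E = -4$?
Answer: $786432$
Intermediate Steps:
$J = 4$ ($J = \left(5 - 4\right) + 3 = 1 + 3 = 4$)
$a{\left(F,M \right)} = 9$
$- 16 \left(5 \left(-5\right) + a{\left(-2,5 \right)}\right)^{2} J 6 \left(-8\right) = - 16 \left(5 \left(-5\right) + 9\right)^{2} \cdot 4 \cdot 6 \left(-8\right) = - 16 \left(-25 + 9\right)^{2} \cdot 4 \cdot 6 \left(-8\right) = - 16 \left(-16\right)^{2} \cdot 4 \cdot 6 \left(-8\right) = - 16 \cdot 256 \cdot 4 \cdot 6 \left(-8\right) = - 16 \cdot 1024 \cdot 6 \left(-8\right) = \left(-16\right) 6144 \left(-8\right) = \left(-98304\right) \left(-8\right) = 786432$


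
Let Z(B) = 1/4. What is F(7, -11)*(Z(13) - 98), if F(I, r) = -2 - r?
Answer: -3519/4 ≈ -879.75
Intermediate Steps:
Z(B) = ¼
F(7, -11)*(Z(13) - 98) = (-2 - 1*(-11))*(¼ - 98) = (-2 + 11)*(-391/4) = 9*(-391/4) = -3519/4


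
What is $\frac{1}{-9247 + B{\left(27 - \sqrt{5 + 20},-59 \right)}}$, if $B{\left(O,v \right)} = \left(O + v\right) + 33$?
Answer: $- \frac{1}{9251} \approx -0.0001081$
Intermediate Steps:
$B{\left(O,v \right)} = 33 + O + v$
$\frac{1}{-9247 + B{\left(27 - \sqrt{5 + 20},-59 \right)}} = \frac{1}{-9247 + \left(33 + \left(27 - \sqrt{5 + 20}\right) - 59\right)} = \frac{1}{-9247 + \left(33 + \left(27 - \sqrt{25}\right) - 59\right)} = \frac{1}{-9247 + \left(33 + \left(27 - 5\right) - 59\right)} = \frac{1}{-9247 + \left(33 + 22 - 59\right)} = \frac{1}{-9247 - 4} = \frac{1}{-9251} = - \frac{1}{9251}$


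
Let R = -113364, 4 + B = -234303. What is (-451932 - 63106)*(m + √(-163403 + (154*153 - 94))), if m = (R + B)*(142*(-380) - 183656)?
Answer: -42548418316348768 - 515038*I*√139935 ≈ -4.2548e+16 - 1.9266e+8*I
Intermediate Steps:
B = -234307 (B = -4 - 234303 = -234307)
m = 82612192336 (m = (-113364 - 234307)*(142*(-380) - 183656) = -347671*(-53960 - 183656) = -347671*(-237616) = 82612192336)
(-451932 - 63106)*(m + √(-163403 + (154*153 - 94))) = (-451932 - 63106)*(82612192336 + √(-163403 + (154*153 - 94))) = -515038*(82612192336 + √(-163403 + (23562 - 94))) = -515038*(82612192336 + √(-163403 + 23468)) = -515038*(82612192336 + √(-139935)) = -515038*(82612192336 + I*√139935) = -42548418316348768 - 515038*I*√139935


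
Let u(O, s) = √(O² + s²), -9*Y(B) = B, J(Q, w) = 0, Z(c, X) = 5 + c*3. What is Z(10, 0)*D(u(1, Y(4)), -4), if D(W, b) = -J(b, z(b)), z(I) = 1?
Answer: 0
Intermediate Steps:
Z(c, X) = 5 + 3*c
Y(B) = -B/9
D(W, b) = 0 (D(W, b) = -1*0 = 0)
Z(10, 0)*D(u(1, Y(4)), -4) = (5 + 3*10)*0 = (5 + 30)*0 = 35*0 = 0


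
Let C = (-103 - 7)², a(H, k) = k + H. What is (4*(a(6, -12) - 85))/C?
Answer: -91/3025 ≈ -0.030083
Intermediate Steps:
a(H, k) = H + k
C = 12100 (C = (-110)² = 12100)
(4*(a(6, -12) - 85))/C = (4*((6 - 12) - 85))/12100 = (4*(-6 - 85))*(1/12100) = (4*(-91))*(1/12100) = -364*1/12100 = -91/3025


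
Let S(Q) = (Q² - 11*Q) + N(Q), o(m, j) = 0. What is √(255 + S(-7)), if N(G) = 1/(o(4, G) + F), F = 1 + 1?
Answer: √1526/2 ≈ 19.532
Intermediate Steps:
F = 2
N(G) = ½ (N(G) = 1/(0 + 2) = 1/2 = ½)
S(Q) = ½ + Q² - 11*Q (S(Q) = (Q² - 11*Q) + ½ = ½ + Q² - 11*Q)
√(255 + S(-7)) = √(255 + (½ + (-7)² - 11*(-7))) = √(255 + (½ + 49 + 77)) = √(255 + 253/2) = √(763/2) = √1526/2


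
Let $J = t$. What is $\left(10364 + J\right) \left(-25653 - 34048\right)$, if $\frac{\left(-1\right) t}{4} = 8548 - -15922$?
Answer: $5224792716$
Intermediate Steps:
$t = -97880$ ($t = - 4 \left(8548 - -15922\right) = - 4 \left(8548 + 15922\right) = \left(-4\right) 24470 = -97880$)
$J = -97880$
$\left(10364 + J\right) \left(-25653 - 34048\right) = \left(10364 - 97880\right) \left(-25653 - 34048\right) = \left(-87516\right) \left(-59701\right) = 5224792716$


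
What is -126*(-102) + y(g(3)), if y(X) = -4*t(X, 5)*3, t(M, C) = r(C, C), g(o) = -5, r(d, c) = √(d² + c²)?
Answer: 12852 - 60*√2 ≈ 12767.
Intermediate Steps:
r(d, c) = √(c² + d²)
t(M, C) = √2*√(C²) (t(M, C) = √(C² + C²) = √(2*C²) = √2*√(C²))
y(X) = -60*√2 (y(X) = -4*√2*√(5²)*3 = -4*√2*√25*3 = -4*√2*5*3 = -20*√2*3 = -60*√2)
-126*(-102) + y(g(3)) = -126*(-102) - 60*√2 = 12852 - 60*√2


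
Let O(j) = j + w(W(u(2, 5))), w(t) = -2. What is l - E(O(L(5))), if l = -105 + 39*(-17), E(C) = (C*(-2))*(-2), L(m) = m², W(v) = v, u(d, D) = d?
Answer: -860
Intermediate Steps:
O(j) = -2 + j (O(j) = j - 2 = -2 + j)
E(C) = 4*C (E(C) = -2*C*(-2) = 4*C)
l = -768 (l = -105 - 663 = -768)
l - E(O(L(5))) = -768 - 4*(-2 + 5²) = -768 - 4*(-2 + 25) = -768 - 4*23 = -768 - 1*92 = -768 - 92 = -860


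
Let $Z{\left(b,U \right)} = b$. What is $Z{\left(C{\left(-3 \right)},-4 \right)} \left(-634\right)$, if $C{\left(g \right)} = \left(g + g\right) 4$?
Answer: $15216$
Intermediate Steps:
$C{\left(g \right)} = 8 g$ ($C{\left(g \right)} = 2 g 4 = 8 g$)
$Z{\left(C{\left(-3 \right)},-4 \right)} \left(-634\right) = 8 \left(-3\right) \left(-634\right) = \left(-24\right) \left(-634\right) = 15216$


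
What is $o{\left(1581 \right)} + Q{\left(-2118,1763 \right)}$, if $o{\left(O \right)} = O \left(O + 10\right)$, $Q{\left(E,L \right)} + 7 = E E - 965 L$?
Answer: $5299993$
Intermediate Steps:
$Q{\left(E,L \right)} = -7 + E^{2} - 965 L$ ($Q{\left(E,L \right)} = -7 + \left(E E - 965 L\right) = -7 + \left(E^{2} - 965 L\right) = -7 + E^{2} - 965 L$)
$o{\left(O \right)} = O \left(10 + O\right)$
$o{\left(1581 \right)} + Q{\left(-2118,1763 \right)} = 1581 \left(10 + 1581\right) - \left(1701302 - 4485924\right) = 1581 \cdot 1591 - -2784622 = 2515371 + 2784622 = 5299993$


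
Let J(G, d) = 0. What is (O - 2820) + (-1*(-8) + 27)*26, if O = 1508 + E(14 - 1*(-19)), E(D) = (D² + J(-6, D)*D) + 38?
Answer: 725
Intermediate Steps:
E(D) = 38 + D² (E(D) = (D² + 0*D) + 38 = (D² + 0) + 38 = D² + 38 = 38 + D²)
O = 2635 (O = 1508 + (38 + (14 - 1*(-19))²) = 1508 + (38 + (14 + 19)²) = 1508 + (38 + 33²) = 1508 + (38 + 1089) = 1508 + 1127 = 2635)
(O - 2820) + (-1*(-8) + 27)*26 = (2635 - 2820) + (-1*(-8) + 27)*26 = -185 + (8 + 27)*26 = -185 + 35*26 = -185 + 910 = 725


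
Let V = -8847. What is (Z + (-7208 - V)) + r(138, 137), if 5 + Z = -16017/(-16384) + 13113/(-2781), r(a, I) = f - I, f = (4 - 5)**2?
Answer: 7564936453/5062656 ≈ 1494.3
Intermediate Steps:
f = 1 (f = (-1)**2 = 1)
r(a, I) = 1 - I
Z = -44235515/5062656 (Z = -5 + (-16017/(-16384) + 13113/(-2781)) = -5 + (-16017*(-1/16384) + 13113*(-1/2781)) = -5 + (16017/16384 - 1457/309) = -5 - 18922235/5062656 = -44235515/5062656 ≈ -8.7376)
(Z + (-7208 - V)) + r(138, 137) = (-44235515/5062656 + (-7208 - 1*(-8847))) + (1 - 1*137) = (-44235515/5062656 + (-7208 + 8847)) + (1 - 137) = (-44235515/5062656 + 1639) - 136 = 8253457669/5062656 - 136 = 7564936453/5062656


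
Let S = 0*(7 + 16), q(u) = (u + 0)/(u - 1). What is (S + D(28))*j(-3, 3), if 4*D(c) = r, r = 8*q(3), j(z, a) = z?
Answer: -9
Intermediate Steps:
q(u) = u/(-1 + u)
S = 0 (S = 0*23 = 0)
r = 12 (r = 8*(3/(-1 + 3)) = 8*(3/2) = 12)
D(c) = 3 (D(c) = (1/4)*12 = 3)
(S + D(28))*j(-3, 3) = (0 + 3)*(-3) = 3*(-3) = -9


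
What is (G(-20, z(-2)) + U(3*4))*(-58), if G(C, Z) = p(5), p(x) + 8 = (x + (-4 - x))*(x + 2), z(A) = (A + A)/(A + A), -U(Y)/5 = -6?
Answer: 348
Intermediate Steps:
U(Y) = 30 (U(Y) = -5*(-6) = 30)
z(A) = 1 (z(A) = (2*A)/((2*A)) = (2*A)*(1/(2*A)) = 1)
p(x) = -16 - 4*x (p(x) = -8 + (x + (-4 - x))*(x + 2) = -8 - 4*(2 + x) = -8 + (-8 - 4*x) = -16 - 4*x)
G(C, Z) = -36 (G(C, Z) = -16 - 4*5 = -16 - 20 = -36)
(G(-20, z(-2)) + U(3*4))*(-58) = (-36 + 30)*(-58) = -6*(-58) = 348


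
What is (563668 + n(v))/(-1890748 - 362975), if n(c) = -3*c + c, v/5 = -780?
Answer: -571468/2253723 ≈ -0.25357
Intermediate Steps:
v = -3900 (v = 5*(-780) = -3900)
n(c) = -2*c
(563668 + n(v))/(-1890748 - 362975) = (563668 - 2*(-3900))/(-1890748 - 362975) = (563668 + 7800)/(-2253723) = 571468*(-1/2253723) = -571468/2253723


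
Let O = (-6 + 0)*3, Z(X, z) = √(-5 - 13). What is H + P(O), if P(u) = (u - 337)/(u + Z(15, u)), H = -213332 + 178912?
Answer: -653625/19 + 355*I*√2/114 ≈ -34401.0 + 4.4039*I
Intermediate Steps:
H = -34420
Z(X, z) = 3*I*√2 (Z(X, z) = √(-18) = 3*I*√2)
O = -18 (O = -6*3 = -18)
P(u) = (-337 + u)/(u + 3*I*√2) (P(u) = (u - 337)/(u + 3*I*√2) = (-337 + u)/(u + 3*I*√2))
H + P(O) = -34420 + (-337 - 18)/(-18 + 3*I*√2) = -34420 - 355/(-18 + 3*I*√2)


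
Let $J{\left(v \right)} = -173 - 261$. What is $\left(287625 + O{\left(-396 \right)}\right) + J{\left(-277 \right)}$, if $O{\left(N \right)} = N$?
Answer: $286795$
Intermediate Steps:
$J{\left(v \right)} = -434$
$\left(287625 + O{\left(-396 \right)}\right) + J{\left(-277 \right)} = \left(287625 - 396\right) - 434 = 287229 - 434 = 286795$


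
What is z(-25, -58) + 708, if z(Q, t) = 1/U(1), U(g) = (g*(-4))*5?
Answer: 14159/20 ≈ 707.95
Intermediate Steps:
U(g) = -20*g (U(g) = -4*g*5 = -20*g)
z(Q, t) = -1/20 (z(Q, t) = 1/(-20*1) = 1/(-20) = -1/20)
z(-25, -58) + 708 = -1/20 + 708 = 14159/20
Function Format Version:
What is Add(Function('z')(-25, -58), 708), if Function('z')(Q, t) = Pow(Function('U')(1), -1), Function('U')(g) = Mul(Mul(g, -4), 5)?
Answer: Rational(14159, 20) ≈ 707.95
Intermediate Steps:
Function('U')(g) = Mul(-20, g) (Function('U')(g) = Mul(Mul(-4, g), 5) = Mul(-20, g))
Function('z')(Q, t) = Rational(-1, 20) (Function('z')(Q, t) = Pow(Mul(-20, 1), -1) = Pow(-20, -1) = Rational(-1, 20))
Add(Function('z')(-25, -58), 708) = Add(Rational(-1, 20), 708) = Rational(14159, 20)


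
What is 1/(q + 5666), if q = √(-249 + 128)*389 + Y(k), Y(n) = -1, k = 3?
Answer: 515/4582006 - 389*I/4582006 ≈ 0.0001124 - 8.4897e-5*I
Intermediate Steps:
q = -1 + 4279*I (q = √(-249 + 128)*389 - 1 = √(-121)*389 - 1 = (11*I)*389 - 1 = 4279*I - 1 = -1 + 4279*I ≈ -1.0 + 4279.0*I)
1/(q + 5666) = 1/((-1 + 4279*I) + 5666) = 1/(5665 + 4279*I) = (5665 - 4279*I)/50402066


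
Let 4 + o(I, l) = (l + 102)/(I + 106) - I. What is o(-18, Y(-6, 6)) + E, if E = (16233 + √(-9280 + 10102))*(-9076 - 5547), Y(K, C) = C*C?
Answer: -10444506311/44 - 14623*√822 ≈ -2.3779e+8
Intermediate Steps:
Y(K, C) = C²
E = -237375159 - 14623*√822 (E = (16233 + √822)*(-14623) = -237375159 - 14623*√822 ≈ -2.3779e+8)
o(I, l) = -4 - I + (102 + l)/(106 + I) (o(I, l) = -4 + ((l + 102)/(I + 106) - I) = -4 + ((102 + l)/(106 + I) - I) = -4 + (-I + (102 + l)/(106 + I)) = -4 - I + (102 + l)/(106 + I))
o(-18, Y(-6, 6)) + E = (-322 + 6² - 1*(-18)² - 110*(-18))/(106 - 18) + (-237375159 - 14623*√822) = (-322 + 36 - 1*324 + 1980)/88 + (-237375159 - 14623*√822) = (-322 + 36 - 324 + 1980)/88 + (-237375159 - 14623*√822) = (1/88)*1370 + (-237375159 - 14623*√822) = 685/44 + (-237375159 - 14623*√822) = -10444506311/44 - 14623*√822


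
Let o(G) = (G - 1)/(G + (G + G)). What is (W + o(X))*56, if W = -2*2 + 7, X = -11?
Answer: 2072/11 ≈ 188.36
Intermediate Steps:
W = 3 (W = -4 + 7 = 3)
o(G) = (-1 + G)/(3*G) (o(G) = (-1 + G)/(G + 2*G) = (-1 + G)/((3*G)) = (-1 + G)*(1/(3*G)) = (-1 + G)/(3*G))
(W + o(X))*56 = (3 + (⅓)*(-1 - 11)/(-11))*56 = (3 + (⅓)*(-1/11)*(-12))*56 = (3 + 4/11)*56 = (37/11)*56 = 2072/11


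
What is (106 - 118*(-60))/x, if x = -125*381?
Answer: -7186/47625 ≈ -0.15089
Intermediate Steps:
x = -47625
(106 - 118*(-60))/x = (106 - 118*(-60))/(-47625) = (106 + 7080)*(-1/47625) = 7186*(-1/47625) = -7186/47625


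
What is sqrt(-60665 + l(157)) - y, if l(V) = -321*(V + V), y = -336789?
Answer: 336789 + I*sqrt(161459) ≈ 3.3679e+5 + 401.82*I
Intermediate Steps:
l(V) = -642*V
sqrt(-60665 + l(157)) - y = sqrt(-60665 - 642*157) - 1*(-336789) = sqrt(-60665 - 100794) + 336789 = sqrt(-161459) + 336789 = I*sqrt(161459) + 336789 = 336789 + I*sqrt(161459)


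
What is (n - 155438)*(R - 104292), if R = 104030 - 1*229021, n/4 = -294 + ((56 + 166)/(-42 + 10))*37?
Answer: 144577376329/4 ≈ 3.6144e+10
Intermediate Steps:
n = -8811/4 (n = 4*(-294 + ((56 + 166)/(-42 + 10))*37) = 4*(-294 + (222/(-32))*37) = 4*(-294 + (222*(-1/32))*37) = 4*(-294 - 111/16*37) = 4*(-294 - 4107/16) = 4*(-8811/16) = -8811/4 ≈ -2202.8)
R = -124991 (R = 104030 - 229021 = -124991)
(n - 155438)*(R - 104292) = (-8811/4 - 155438)*(-124991 - 104292) = -630563/4*(-229283) = 144577376329/4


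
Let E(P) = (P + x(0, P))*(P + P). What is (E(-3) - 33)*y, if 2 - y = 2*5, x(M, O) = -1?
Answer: 72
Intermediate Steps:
E(P) = 2*P*(-1 + P) (E(P) = (P - 1)*(P + P) = (-1 + P)*(2*P) = 2*P*(-1 + P))
y = -8 (y = 2 - 2*5 = 2 - 1*10 = 2 - 10 = -8)
(E(-3) - 33)*y = (2*(-3)*(-1 - 3) - 33)*(-8) = (2*(-3)*(-4) - 33)*(-8) = (24 - 33)*(-8) = -9*(-8) = 72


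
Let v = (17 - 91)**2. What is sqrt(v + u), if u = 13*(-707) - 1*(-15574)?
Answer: sqrt(11859) ≈ 108.90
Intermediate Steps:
u = 6383 (u = -9191 + 15574 = 6383)
v = 5476 (v = (-74)**2 = 5476)
sqrt(v + u) = sqrt(5476 + 6383) = sqrt(11859)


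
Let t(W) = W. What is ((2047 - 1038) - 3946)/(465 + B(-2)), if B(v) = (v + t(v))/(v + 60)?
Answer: -85173/13483 ≈ -6.3171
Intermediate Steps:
B(v) = 2*v/(60 + v) (B(v) = (v + v)/(v + 60) = (2*v)/(60 + v) = 2*v/(60 + v))
((2047 - 1038) - 3946)/(465 + B(-2)) = ((2047 - 1038) - 3946)/(465 + 2*(-2)/(60 - 2)) = (1009 - 3946)/(465 + 2*(-2)/58) = -2937/(465 + 2*(-2)*(1/58)) = -2937/(465 - 2/29) = -2937/13483/29 = -2937*29/13483 = -85173/13483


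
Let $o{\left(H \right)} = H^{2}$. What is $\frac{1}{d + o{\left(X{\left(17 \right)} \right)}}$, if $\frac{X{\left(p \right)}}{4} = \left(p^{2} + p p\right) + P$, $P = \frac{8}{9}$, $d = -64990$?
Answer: $\frac{81}{429041410} \approx 1.8879 \cdot 10^{-7}$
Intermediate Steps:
$P = \frac{8}{9}$ ($P = 8 \cdot \frac{1}{9} = \frac{8}{9} \approx 0.88889$)
$X{\left(p \right)} = \frac{32}{9} + 8 p^{2}$ ($X{\left(p \right)} = 4 \left(\left(p^{2} + p p\right) + \frac{8}{9}\right) = 4 \left(\left(p^{2} + p^{2}\right) + \frac{8}{9}\right) = 4 \left(2 p^{2} + \frac{8}{9}\right) = 4 \left(\frac{8}{9} + 2 p^{2}\right) = \frac{32}{9} + 8 p^{2}$)
$\frac{1}{d + o{\left(X{\left(17 \right)} \right)}} = \frac{1}{-64990 + \left(\frac{32}{9} + 8 \cdot 17^{2}\right)^{2}} = \frac{1}{-64990 + \left(\frac{32}{9} + 8 \cdot 289\right)^{2}} = \frac{1}{-64990 + \left(\frac{32}{9} + 2312\right)^{2}} = \frac{1}{-64990 + \left(\frac{20840}{9}\right)^{2}} = \frac{1}{-64990 + \frac{434305600}{81}} = \frac{1}{\frac{429041410}{81}} = \frac{81}{429041410}$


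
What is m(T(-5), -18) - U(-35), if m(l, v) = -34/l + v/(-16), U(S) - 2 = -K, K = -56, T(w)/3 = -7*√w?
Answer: -455/8 - 34*I*√5/105 ≈ -56.875 - 0.72406*I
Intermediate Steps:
T(w) = -21*√w (T(w) = 3*(-7*√w) = -21*√w)
U(S) = 58 (U(S) = 2 - 1*(-56) = 2 + 56 = 58)
m(l, v) = -34/l - v/16 (m(l, v) = -34/l + v*(-1/16) = -34/l - v/16)
m(T(-5), -18) - U(-35) = (-34*I*√5/105 - 1/16*(-18)) - 1*58 = (-34*I*√5/105 + 9/8) - 58 = (9/8 - 34*I*√5/105) - 58 = -455/8 - 34*I*√5/105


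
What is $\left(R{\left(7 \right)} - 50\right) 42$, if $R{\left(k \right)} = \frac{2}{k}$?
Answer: $-2088$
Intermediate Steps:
$\left(R{\left(7 \right)} - 50\right) 42 = \left(\frac{2}{7} - 50\right) 42 = \left(- \frac{348}{7}\right) 42 = -2088$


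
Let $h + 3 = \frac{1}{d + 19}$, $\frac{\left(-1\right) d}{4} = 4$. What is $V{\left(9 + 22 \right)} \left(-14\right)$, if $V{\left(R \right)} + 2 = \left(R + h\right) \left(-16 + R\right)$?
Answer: $-5922$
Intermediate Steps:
$d = -16$ ($d = \left(-4\right) 4 = -16$)
$h = - \frac{8}{3}$ ($h = -3 + \frac{1}{-16 + 19} = -3 + \frac{1}{3} = - \frac{8}{3} \approx -2.6667$)
$V{\left(R \right)} = -2 + \left(-16 + R\right) \left(- \frac{8}{3} + R\right)$ ($V{\left(R \right)} = -2 + \left(R - \frac{8}{3}\right) \left(-16 + R\right) = -2 + \left(- \frac{8}{3} + R\right) \left(-16 + R\right) = -2 + \left(-16 + R\right) \left(- \frac{8}{3} + R\right)$)
$V{\left(9 + 22 \right)} \left(-14\right) = \left(\frac{122}{3} + \left(9 + 22\right)^{2} - \frac{56 \left(9 + 22\right)}{3}\right) \left(-14\right) = \left(\frac{122}{3} + 31^{2} - \frac{1736}{3}\right) \left(-14\right) = \left(\frac{122}{3} + 961 - \frac{1736}{3}\right) \left(-14\right) = 423 \left(-14\right) = -5922$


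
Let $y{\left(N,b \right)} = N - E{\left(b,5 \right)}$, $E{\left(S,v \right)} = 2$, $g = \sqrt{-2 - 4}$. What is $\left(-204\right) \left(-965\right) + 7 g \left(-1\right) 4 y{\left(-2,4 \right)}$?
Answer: $196860 + 112 i \sqrt{6} \approx 1.9686 \cdot 10^{5} + 274.34 i$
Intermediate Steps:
$g = i \sqrt{6}$ ($g = \sqrt{-6} = i \sqrt{6} \approx 2.4495 i$)
$y{\left(N,b \right)} = -2 + N$ ($y{\left(N,b \right)} = N - 2 = -2 + N$)
$\left(-204\right) \left(-965\right) + 7 g \left(-1\right) 4 y{\left(-2,4 \right)} = \left(-204\right) \left(-965\right) + 7 i \sqrt{6} \left(-1\right) 4 \left(-2 - 2\right) = 196860 + 7 - i \sqrt{6} \cdot 4 \left(-4\right) = 196860 + 7 \left(- 4 i \sqrt{6}\right) \left(-4\right) = 196860 + - 28 i \sqrt{6} \left(-4\right) = 196860 + 112 i \sqrt{6}$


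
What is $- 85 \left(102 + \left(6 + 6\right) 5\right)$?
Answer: $-13770$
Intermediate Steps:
$- 85 \left(102 + \left(6 + 6\right) 5\right) = - 85 \left(102 + 12 \cdot 5\right) = - 85 \left(102 + 60\right) = \left(-85\right) 162 = -13770$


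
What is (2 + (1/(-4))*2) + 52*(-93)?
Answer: -9669/2 ≈ -4834.5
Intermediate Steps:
(2 + (1/(-4))*2) + 52*(-93) = (2 + (1*(-1/4))*2) - 4836 = (2 - 1/4*2) - 4836 = (2 - 1/2) - 4836 = 3/2 - 4836 = -9669/2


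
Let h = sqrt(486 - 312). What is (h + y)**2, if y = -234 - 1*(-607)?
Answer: (373 + sqrt(174))**2 ≈ 1.4914e+5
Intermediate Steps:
h = sqrt(174) ≈ 13.191
y = 373 (y = -234 + 607 = 373)
(h + y)**2 = (sqrt(174) + 373)**2 = (373 + sqrt(174))**2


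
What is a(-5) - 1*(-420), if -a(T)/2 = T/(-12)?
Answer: 2515/6 ≈ 419.17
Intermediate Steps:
a(T) = T/6 (a(T) = -2*T/(-12) = -2*T*(-1)/12 = -(-1)*T/6 = T/6)
a(-5) - 1*(-420) = (⅙)*(-5) - 1*(-420) = -⅚ + 420 = 2515/6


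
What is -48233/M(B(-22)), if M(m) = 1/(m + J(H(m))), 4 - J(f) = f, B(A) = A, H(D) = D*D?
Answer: 24212966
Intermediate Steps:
H(D) = D²
J(f) = 4 - f
M(m) = 1/(4 + m - m²) (M(m) = 1/(m + (4 - m²)) = 1/(4 + m - m²))
-48233/M(B(-22)) = -48233/(1/(4 - 22 - 1*(-22)²)) = -48233/(1/(4 - 22 - 1*484)) = -48233/(1/(4 - 22 - 484)) = -48233/(1/(-502)) = -48233/(-1/502) = -48233*(-502) = 24212966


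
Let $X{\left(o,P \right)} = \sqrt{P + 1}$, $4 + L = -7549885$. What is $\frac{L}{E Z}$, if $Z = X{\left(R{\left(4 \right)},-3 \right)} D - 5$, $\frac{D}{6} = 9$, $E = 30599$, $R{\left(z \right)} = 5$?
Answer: $\frac{37749445}{179218343} + \frac{407694006 i \sqrt{2}}{179218343} \approx 0.21063 + 3.2171 i$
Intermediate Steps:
$L = -7549889$ ($L = -4 - 7549885 = -7549889$)
$D = 54$ ($D = 6 \cdot 9 = 54$)
$X{\left(o,P \right)} = \sqrt{1 + P}$
$Z = -5 + 54 i \sqrt{2}$ ($Z = \sqrt{1 - 3} \cdot 54 - 5 = \sqrt{-2} \cdot 54 - 5 = i \sqrt{2} \cdot 54 - 5 = 54 i \sqrt{2} - 5 = -5 + 54 i \sqrt{2} \approx -5.0 + 76.368 i$)
$\frac{L}{E Z} = - \frac{7549889}{30599 \left(-5 + 54 i \sqrt{2}\right)} = - \frac{7549889}{-152995 + 1652346 i \sqrt{2}}$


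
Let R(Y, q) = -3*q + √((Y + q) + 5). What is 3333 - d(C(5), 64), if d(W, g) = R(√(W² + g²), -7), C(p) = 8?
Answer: 3312 - √(-2 + 8*√65) ≈ 3304.1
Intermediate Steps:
R(Y, q) = √(5 + Y + q) - 3*q (R(Y, q) = -3*q + √(5 + Y + q) = √(5 + Y + q) - 3*q)
d(W, g) = 21 + √(-2 + √(W² + g²)) (d(W, g) = √(5 + √(W² + g²) - 7) - 3*(-7) = √(-2 + √(W² + g²)) + 21 = 21 + √(-2 + √(W² + g²)))
3333 - d(C(5), 64) = 3333 - (21 + √(-2 + √(8² + 64²))) = 3333 - (21 + √(-2 + √(64 + 4096))) = 3333 - (21 + √(-2 + √4160)) = 3333 - (21 + √(-2 + 8*√65)) = 3333 + (-21 - √(-2 + 8*√65)) = 3312 - √(-2 + 8*√65)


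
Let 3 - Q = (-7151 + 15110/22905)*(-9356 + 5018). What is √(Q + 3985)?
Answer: I*√8035186919614/509 ≈ 5569.0*I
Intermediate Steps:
Q = -15788250211/509 (Q = 3 - (-7151 + 15110/22905)*(-9356 + 5018) = 3 - (-7151 + 15110*(1/22905))*(-4338) = 3 - (-7151 + 3022/4581)*(-4338) = 3 - (-32755709)*(-4338)/4581 = 3 - 1*15788251738/509 = 3 - 15788251738/509 = -15788250211/509 ≈ -3.1018e+7)
√(Q + 3985) = √(-15788250211/509 + 3985) = √(-15786221846/509) = I*√8035186919614/509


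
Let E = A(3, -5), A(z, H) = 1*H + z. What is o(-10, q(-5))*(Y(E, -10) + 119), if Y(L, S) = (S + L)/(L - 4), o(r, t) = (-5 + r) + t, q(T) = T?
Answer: -2420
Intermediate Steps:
A(z, H) = H + z
E = -2 (E = -5 + 3 = -2)
o(r, t) = -5 + r + t
Y(L, S) = (L + S)/(-4 + L)
o(-10, q(-5))*(Y(E, -10) + 119) = (-5 - 10 - 5)*((-2 - 10)/(-4 - 2) + 119) = -20*(-12/(-6) + 119) = -20*(-⅙*(-12) + 119) = -20*(2 + 119) = -20*121 = -2420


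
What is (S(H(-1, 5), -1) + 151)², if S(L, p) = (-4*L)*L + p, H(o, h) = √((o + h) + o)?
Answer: 19044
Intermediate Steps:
H(o, h) = √(h + 2*o) (H(o, h) = √((h + o) + o) = √(h + 2*o))
S(L, p) = p - 4*L² (S(L, p) = -4*L² + p = p - 4*L²)
(S(H(-1, 5), -1) + 151)² = ((-1 - 4*(√(5 + 2*(-1)))²) + 151)² = ((-1 - 4*(√(5 - 2))²) + 151)² = ((-1 - 4*(√3)²) + 151)² = ((-1 - 4*3) + 151)² = ((-1 - 12) + 151)² = (-13 + 151)² = 138² = 19044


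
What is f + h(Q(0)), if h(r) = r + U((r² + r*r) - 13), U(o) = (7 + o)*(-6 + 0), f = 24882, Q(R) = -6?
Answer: 24480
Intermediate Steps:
U(o) = -42 - 6*o (U(o) = (7 + o)*(-6) = -42 - 6*o)
h(r) = 36 + r - 12*r² (h(r) = r + (-42 - 6*((r² + r*r) - 13)) = r + (-42 - 6*((r² + r²) - 13)) = r + (-42 - 6*(2*r² - 13)) = r + (-42 - 6*(-13 + 2*r²)) = r + (-42 + (78 - 12*r²)) = r + (36 - 12*r²) = 36 + r - 12*r²)
f + h(Q(0)) = 24882 + (36 - 6 - 12*(-6)²) = 24882 + (36 - 6 - 12*36) = 24882 + (36 - 6 - 432) = 24882 - 402 = 24480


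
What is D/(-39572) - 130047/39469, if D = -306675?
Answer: 6957935691/1561867268 ≈ 4.4549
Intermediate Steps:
D/(-39572) - 130047/39469 = -306675/(-39572) - 130047/39469 = -306675*(-1/39572) - 130047*1/39469 = 306675/39572 - 130047/39469 = 6957935691/1561867268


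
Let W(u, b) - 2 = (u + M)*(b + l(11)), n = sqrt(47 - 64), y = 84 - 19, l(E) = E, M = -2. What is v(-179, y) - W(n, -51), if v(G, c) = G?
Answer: -261 + 40*I*sqrt(17) ≈ -261.0 + 164.92*I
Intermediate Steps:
y = 65
n = I*sqrt(17) (n = sqrt(-17) = I*sqrt(17) ≈ 4.1231*I)
W(u, b) = 2 + (-2 + u)*(11 + b) (W(u, b) = 2 + (u - 2)*(b + 11) = 2 + (-2 + u)*(11 + b))
v(-179, y) - W(n, -51) = -179 - (-20 - 2*(-51) + 11*(I*sqrt(17)) - 51*I*sqrt(17)) = -179 - (-20 + 102 + 11*I*sqrt(17) - 51*I*sqrt(17)) = -179 - (82 - 40*I*sqrt(17)) = -179 + (-82 + 40*I*sqrt(17)) = -261 + 40*I*sqrt(17)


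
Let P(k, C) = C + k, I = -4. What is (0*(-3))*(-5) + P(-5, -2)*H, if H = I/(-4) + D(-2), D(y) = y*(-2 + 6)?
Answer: 49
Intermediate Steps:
D(y) = 4*y (D(y) = y*4 = 4*y)
H = -7 (H = -4/(-4) + 4*(-2) = -4*(-¼) - 8 = 1 - 8 = -7)
(0*(-3))*(-5) + P(-5, -2)*H = (0*(-3))*(-5) + (-2 - 5)*(-7) = 0*(-5) - 7*(-7) = 0 + 49 = 49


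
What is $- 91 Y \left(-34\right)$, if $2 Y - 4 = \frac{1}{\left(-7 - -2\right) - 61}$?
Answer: $\frac{406861}{66} \approx 6164.6$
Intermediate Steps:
$Y = \frac{263}{132}$ ($Y = 2 + \frac{1}{2 \left(\left(-7 - -2\right) - 61\right)} = 2 + \frac{1}{2 \left(\left(-7 + 2\right) - 61\right)} = 2 + \frac{1}{2 \left(-5 - 61\right)} = 2 + \frac{1}{2 \left(-66\right)} = 2 + \frac{1}{2} \left(- \frac{1}{66}\right) = 2 - \frac{1}{132} = \frac{263}{132} \approx 1.9924$)
$- 91 Y \left(-34\right) = \left(-91\right) \frac{263}{132} \left(-34\right) = \left(- \frac{23933}{132}\right) \left(-34\right) = \frac{406861}{66}$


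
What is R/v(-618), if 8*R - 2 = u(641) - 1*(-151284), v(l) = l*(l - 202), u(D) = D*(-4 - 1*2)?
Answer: 1843/50676 ≈ 0.036368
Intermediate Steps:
u(D) = -6*D (u(D) = D*(-4 - 2) = D*(-6) = -6*D)
v(l) = l*(-202 + l)
R = 18430 (R = 1/4 + (-6*641 - 1*(-151284))/8 = 1/4 + (-3846 + 151284)/8 = 1/4 + (1/8)*147438 = 1/4 + 73719/4 = 18430)
R/v(-618) = 18430/((-618*(-202 - 618))) = 18430/((-618*(-820))) = 18430/506760 = 18430*(1/506760) = 1843/50676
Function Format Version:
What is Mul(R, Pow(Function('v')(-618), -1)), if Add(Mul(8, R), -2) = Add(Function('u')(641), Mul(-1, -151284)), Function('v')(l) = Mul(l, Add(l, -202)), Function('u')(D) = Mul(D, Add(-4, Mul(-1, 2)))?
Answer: Rational(1843, 50676) ≈ 0.036368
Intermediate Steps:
Function('u')(D) = Mul(-6, D) (Function('u')(D) = Mul(D, Add(-4, -2)) = Mul(D, -6) = Mul(-6, D))
Function('v')(l) = Mul(l, Add(-202, l))
R = 18430 (R = Add(Rational(1, 4), Mul(Rational(1, 8), Add(Mul(-6, 641), Mul(-1, -151284)))) = Add(Rational(1, 4), Mul(Rational(1, 8), Add(-3846, 151284))) = Add(Rational(1, 4), Mul(Rational(1, 8), 147438)) = Add(Rational(1, 4), Rational(73719, 4)) = 18430)
Mul(R, Pow(Function('v')(-618), -1)) = Mul(18430, Pow(Mul(-618, Add(-202, -618)), -1)) = Mul(18430, Pow(Mul(-618, -820), -1)) = Mul(18430, Pow(506760, -1)) = Mul(18430, Rational(1, 506760)) = Rational(1843, 50676)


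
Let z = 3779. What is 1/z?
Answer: 1/3779 ≈ 0.00026462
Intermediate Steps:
1/z = 1/3779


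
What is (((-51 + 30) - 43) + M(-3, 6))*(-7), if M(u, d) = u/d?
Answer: 903/2 ≈ 451.50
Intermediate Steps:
(((-51 + 30) - 43) + M(-3, 6))*(-7) = (((-51 + 30) - 43) - 3/6)*(-7) = ((-21 - 43) - 3*⅙)*(-7) = (-64 - ½)*(-7) = -129/2*(-7) = 903/2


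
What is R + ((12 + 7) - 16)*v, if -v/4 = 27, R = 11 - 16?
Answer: -329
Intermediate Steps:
R = -5
v = -108 (v = -4*27 = -108)
R + ((12 + 7) - 16)*v = -5 + ((12 + 7) - 16)*(-108) = -5 + (19 - 16)*(-108) = -5 + 3*(-108) = -5 - 324 = -329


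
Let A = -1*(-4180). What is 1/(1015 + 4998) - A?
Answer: -25134339/6013 ≈ -4180.0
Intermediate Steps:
A = 4180
1/(1015 + 4998) - A = 1/(1015 + 4998) - 1*4180 = 1/6013 - 4180 = -25134339/6013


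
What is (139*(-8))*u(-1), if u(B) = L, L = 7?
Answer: -7784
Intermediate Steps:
u(B) = 7
(139*(-8))*u(-1) = (139*(-8))*7 = -1112*7 = -7784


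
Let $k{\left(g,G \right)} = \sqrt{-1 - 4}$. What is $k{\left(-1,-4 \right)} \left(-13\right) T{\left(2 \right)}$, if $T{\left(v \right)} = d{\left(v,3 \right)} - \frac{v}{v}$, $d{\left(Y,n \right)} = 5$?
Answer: $- 52 i \sqrt{5} \approx - 116.28 i$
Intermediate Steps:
$k{\left(g,G \right)} = i \sqrt{5}$ ($k{\left(g,G \right)} = \sqrt{-5} = i \sqrt{5}$)
$T{\left(v \right)} = 4$ ($T{\left(v \right)} = 5 - \frac{v}{v} = 5 - 1 = 4$)
$k{\left(-1,-4 \right)} \left(-13\right) T{\left(2 \right)} = i \sqrt{5} \left(-13\right) 4 = - 13 i \sqrt{5} \cdot 4 = - 52 i \sqrt{5}$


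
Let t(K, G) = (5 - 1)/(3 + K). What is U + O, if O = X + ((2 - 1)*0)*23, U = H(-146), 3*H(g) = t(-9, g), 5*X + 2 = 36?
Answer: 296/45 ≈ 6.5778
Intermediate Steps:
X = 34/5 (X = -⅖ + (⅕)*36 = -⅖ + 36/5 = 34/5 ≈ 6.8000)
t(K, G) = 4/(3 + K)
H(g) = -2/9 (H(g) = (4/(3 - 9))/3 = (4/(-6))/3 = (4*(-⅙))/3 = (⅓)*(-⅔) = -2/9)
U = -2/9 ≈ -0.22222
O = 34/5 (O = 34/5 + ((2 - 1)*0)*23 = 34/5 + (1*0)*23 = 34/5 + 0*23 = 34/5 + 0 = 34/5 ≈ 6.8000)
U + O = -2/9 + 34/5 = 296/45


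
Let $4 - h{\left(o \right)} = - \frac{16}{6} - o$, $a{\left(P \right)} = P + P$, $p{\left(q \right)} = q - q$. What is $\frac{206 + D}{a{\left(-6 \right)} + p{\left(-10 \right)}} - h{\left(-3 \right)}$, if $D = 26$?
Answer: $-23$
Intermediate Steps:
$p{\left(q \right)} = 0$
$a{\left(P \right)} = 2 P$
$h{\left(o \right)} = \frac{20}{3} + o$ ($h{\left(o \right)} = 4 - \left(- \frac{16}{6} - o\right) = 4 - \left(\left(-16\right) \frac{1}{6} - o\right) = 4 - \left(- \frac{8}{3} - o\right) = 4 + \left(\frac{8}{3} + o\right) = \frac{20}{3} + o$)
$\frac{206 + D}{a{\left(-6 \right)} + p{\left(-10 \right)}} - h{\left(-3 \right)} = \frac{206 + 26}{2 \left(-6\right) + 0} - \left(\frac{20}{3} - 3\right) = \frac{232}{-12 + 0} - \frac{11}{3} = \frac{232}{-12} - \frac{11}{3} = 232 \left(- \frac{1}{12}\right) - \frac{11}{3} = - \frac{58}{3} - \frac{11}{3} = -23$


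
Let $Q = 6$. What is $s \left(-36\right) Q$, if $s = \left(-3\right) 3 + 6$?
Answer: $648$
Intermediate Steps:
$s = -3$ ($s = -9 + 6 = -3$)
$s \left(-36\right) Q = \left(-3\right) \left(-36\right) 6 = 108 \cdot 6 = 648$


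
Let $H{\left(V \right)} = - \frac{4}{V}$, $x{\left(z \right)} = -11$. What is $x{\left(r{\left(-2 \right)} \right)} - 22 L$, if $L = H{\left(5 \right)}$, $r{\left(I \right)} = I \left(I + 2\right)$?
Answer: $\frac{33}{5} \approx 6.6$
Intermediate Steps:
$r{\left(I \right)} = I \left(2 + I\right)$
$L = - \frac{4}{5} \approx -0.8$
$x{\left(r{\left(-2 \right)} \right)} - 22 L = -11 - - \frac{88}{5} = -11 + \frac{88}{5} = \frac{33}{5}$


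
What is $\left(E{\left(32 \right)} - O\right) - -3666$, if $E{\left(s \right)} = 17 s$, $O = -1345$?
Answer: $5555$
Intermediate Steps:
$\left(E{\left(32 \right)} - O\right) - -3666 = \left(17 \cdot 32 - -1345\right) - -3666 = \left(544 + 1345\right) + 3666 = 1889 + 3666 = 5555$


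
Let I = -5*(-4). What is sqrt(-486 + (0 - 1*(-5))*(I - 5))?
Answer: I*sqrt(411) ≈ 20.273*I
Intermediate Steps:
I = 20
sqrt(-486 + (0 - 1*(-5))*(I - 5)) = sqrt(-486 + (0 - 1*(-5))*(20 - 5)) = sqrt(-486 + (0 + 5)*15) = sqrt(-486 + 5*15) = sqrt(-486 + 75) = sqrt(-411) = I*sqrt(411)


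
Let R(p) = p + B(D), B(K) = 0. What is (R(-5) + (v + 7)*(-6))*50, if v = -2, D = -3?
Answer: -1750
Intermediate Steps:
R(p) = p (R(p) = p + 0 = p)
(R(-5) + (v + 7)*(-6))*50 = (-5 + (-2 + 7)*(-6))*50 = (-5 + 5*(-6))*50 = (-5 - 30)*50 = -35*50 = -1750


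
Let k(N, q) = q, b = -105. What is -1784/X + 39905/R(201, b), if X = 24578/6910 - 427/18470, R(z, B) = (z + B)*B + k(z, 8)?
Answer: -231126904892605/454252326648 ≈ -508.81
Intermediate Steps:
R(z, B) = 8 + B*(B + z) (R(z, B) = (z + B)*B + 8 = (B + z)*B + 8 = B*(B + z) + 8 = 8 + B*(B + z))
X = 45100509/12762770 (X = 24578*(1/6910) - 427*1/18470 = 12289/3455 - 427/18470 = 45100509/12762770 ≈ 3.5338)
-1784/X + 39905/R(201, b) = -1784/45100509/12762770 + 39905/(8 + (-105)² - 105*201) = -1784*12762770/45100509 + 39905/(8 + 11025 - 21105) = -22768781680/45100509 + 39905/(-10072) = -22768781680/45100509 + 39905*(-1/10072) = -22768781680/45100509 - 39905/10072 = -231126904892605/454252326648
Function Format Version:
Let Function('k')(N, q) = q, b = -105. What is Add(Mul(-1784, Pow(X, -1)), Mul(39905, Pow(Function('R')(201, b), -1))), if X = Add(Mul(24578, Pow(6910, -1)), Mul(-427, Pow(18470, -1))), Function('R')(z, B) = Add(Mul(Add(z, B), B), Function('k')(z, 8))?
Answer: Rational(-231126904892605, 454252326648) ≈ -508.81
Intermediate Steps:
Function('R')(z, B) = Add(8, Mul(B, Add(B, z))) (Function('R')(z, B) = Add(Mul(Add(z, B), B), 8) = Add(Mul(Add(B, z), B), 8) = Add(Mul(B, Add(B, z)), 8) = Add(8, Mul(B, Add(B, z))))
X = Rational(45100509, 12762770) (X = Add(Mul(24578, Rational(1, 6910)), Mul(-427, Rational(1, 18470))) = Add(Rational(12289, 3455), Rational(-427, 18470)) = Rational(45100509, 12762770) ≈ 3.5338)
Add(Mul(-1784, Pow(X, -1)), Mul(39905, Pow(Function('R')(201, b), -1))) = Add(Mul(-1784, Pow(Rational(45100509, 12762770), -1)), Mul(39905, Pow(Add(8, Pow(-105, 2), Mul(-105, 201)), -1))) = Add(Mul(-1784, Rational(12762770, 45100509)), Mul(39905, Pow(Add(8, 11025, -21105), -1))) = Add(Rational(-22768781680, 45100509), Mul(39905, Pow(-10072, -1))) = Add(Rational(-22768781680, 45100509), Mul(39905, Rational(-1, 10072))) = Add(Rational(-22768781680, 45100509), Rational(-39905, 10072)) = Rational(-231126904892605, 454252326648)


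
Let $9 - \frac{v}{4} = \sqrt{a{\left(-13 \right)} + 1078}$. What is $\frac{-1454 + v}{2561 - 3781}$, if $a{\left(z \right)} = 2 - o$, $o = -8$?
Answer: $\frac{709}{610} + \frac{8 \sqrt{17}}{305} \approx 1.2704$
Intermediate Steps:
$a{\left(z \right)} = 10$ ($a{\left(z \right)} = 2 - -8 = 2 + 8 = 10$)
$v = 36 - 32 \sqrt{17}$ ($v = 36 - 4 \sqrt{10 + 1078} = 36 - 4 \sqrt{1088} = 36 - 4 \cdot 8 \sqrt{17} = 36 - 32 \sqrt{17} \approx -95.939$)
$\frac{-1454 + v}{2561 - 3781} = \frac{-1454 + \left(36 - 32 \sqrt{17}\right)}{2561 - 3781} = \frac{-1418 - 32 \sqrt{17}}{-1220} = \left(-1418 - 32 \sqrt{17}\right) \left(- \frac{1}{1220}\right) = \frac{709}{610} + \frac{8 \sqrt{17}}{305}$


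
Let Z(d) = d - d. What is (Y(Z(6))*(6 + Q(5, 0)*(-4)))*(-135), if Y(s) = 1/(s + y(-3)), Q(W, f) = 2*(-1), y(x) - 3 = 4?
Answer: -270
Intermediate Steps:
y(x) = 7 (y(x) = 3 + 4 = 7)
Q(W, f) = -2
Z(d) = 0
Y(s) = 1/(7 + s) (Y(s) = 1/(s + 7) = 1/(7 + s))
(Y(Z(6))*(6 + Q(5, 0)*(-4)))*(-135) = ((6 - 2*(-4))/(7 + 0))*(-135) = ((6 + 8)/7)*(-135) = ((⅐)*14)*(-135) = 2*(-135) = -270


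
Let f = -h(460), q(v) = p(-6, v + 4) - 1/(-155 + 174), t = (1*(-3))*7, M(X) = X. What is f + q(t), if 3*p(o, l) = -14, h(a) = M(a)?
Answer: -26489/57 ≈ -464.72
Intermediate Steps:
h(a) = a
p(o, l) = -14/3 (p(o, l) = (⅓)*(-14) = -14/3)
t = -21 (t = -3*7 = -21)
q(v) = -269/57 (q(v) = -14/3 - 1/(-155 + 174) = -14/3 - 1/19 = -269/57)
f = -460 (f = -1*460 = -460)
f + q(t) = -460 - 269/57 = -26489/57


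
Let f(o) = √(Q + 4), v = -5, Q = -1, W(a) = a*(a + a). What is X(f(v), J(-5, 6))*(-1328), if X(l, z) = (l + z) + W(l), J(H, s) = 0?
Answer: -7968 - 1328*√3 ≈ -10268.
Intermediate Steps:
W(a) = 2*a² (W(a) = a*(2*a) = 2*a²)
f(o) = √3 (f(o) = √(-1 + 4) = √3)
X(l, z) = l + z + 2*l² (X(l, z) = (l + z) + 2*l² = l + z + 2*l²)
X(f(v), J(-5, 6))*(-1328) = (√3 + 0 + 2*(√3)²)*(-1328) = (√3 + 0 + 2*3)*(-1328) = (√3 + 0 + 6)*(-1328) = (6 + √3)*(-1328) = -7968 - 1328*√3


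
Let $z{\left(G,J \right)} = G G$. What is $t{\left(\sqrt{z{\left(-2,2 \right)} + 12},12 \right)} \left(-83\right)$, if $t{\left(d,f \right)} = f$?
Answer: $-996$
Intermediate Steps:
$z{\left(G,J \right)} = G^{2}$
$t{\left(\sqrt{z{\left(-2,2 \right)} + 12},12 \right)} \left(-83\right) = 12 \left(-83\right) = -996$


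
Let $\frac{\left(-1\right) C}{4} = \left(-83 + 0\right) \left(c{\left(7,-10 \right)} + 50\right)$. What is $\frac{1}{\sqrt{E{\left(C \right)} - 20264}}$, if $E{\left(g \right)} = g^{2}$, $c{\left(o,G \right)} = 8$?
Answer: $\frac{\sqrt{92693318}}{185386636} \approx 5.1933 \cdot 10^{-5}$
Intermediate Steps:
$C = 19256$ ($C = - 4 \left(-83 + 0\right) \left(8 + 50\right) = - 4 \left(\left(-83\right) 58\right) = \left(-4\right) \left(-4814\right) = 19256$)
$\frac{1}{\sqrt{E{\left(C \right)} - 20264}} = \frac{1}{\sqrt{19256^{2} - 20264}} = \frac{1}{\sqrt{370793536 - 20264}} = \frac{1}{\sqrt{370773272}} = \frac{1}{2 \sqrt{92693318}} = \frac{\sqrt{92693318}}{185386636}$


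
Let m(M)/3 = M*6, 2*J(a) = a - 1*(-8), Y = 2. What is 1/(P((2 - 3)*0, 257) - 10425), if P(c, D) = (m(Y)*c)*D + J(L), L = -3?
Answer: -2/20845 ≈ -9.5946e-5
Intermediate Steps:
J(a) = 4 + a/2 (J(a) = (a - 1*(-8))/2 = (a + 8)/2 = (8 + a)/2 = 4 + a/2)
m(M) = 18*M (m(M) = 3*(M*6) = 3*(6*M) = 18*M)
P(c, D) = 5/2 + 36*D*c (P(c, D) = ((18*2)*c)*D + (4 + (1/2)*(-3)) = (36*c)*D + (4 - 3/2) = 36*D*c + 5/2 = 5/2 + 36*D*c)
1/(P((2 - 3)*0, 257) - 10425) = 1/((5/2 + 36*257*((2 - 3)*0)) - 10425) = 1/((5/2 + 36*257*(-1*0)) - 10425) = 1/((5/2 + 36*257*0) - 10425) = 1/((5/2 + 0) - 10425) = 1/(5/2 - 10425) = 1/(-20845/2) = -2/20845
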